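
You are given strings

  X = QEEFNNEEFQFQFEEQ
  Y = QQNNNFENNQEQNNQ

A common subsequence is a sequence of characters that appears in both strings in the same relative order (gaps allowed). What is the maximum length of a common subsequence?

Pick Q at X[1]=Y[2]; then E at X[3]=Y[7]; then N at X[5]=Y[8]; then N at X[6]=Y[9]; then E at X[8]=Y[11]; then Q at X[10]=Y[12]; then Q at X[16]=Y[15]; all 7 characters appear in both, in order. dp[16][15] = 7 confirms this is the maximum.

7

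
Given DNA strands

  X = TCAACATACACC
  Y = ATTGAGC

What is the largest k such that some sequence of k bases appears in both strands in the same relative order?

4

Let dp[i][j] be the LCS length of the first i bases of X and the first j bases of Y. dp[i][j] = dp[i-1][j-1]+1 when the i-th and j-th bases match, else max(dp[i-1][j], dp[i][j-1]).
    ·  A  T  T  G  A  G  C
 ·  0  0  0  0  0  0  0  0
 T  0  0  1  1  1  1  1  1
 C  0  0  1  1  1  1  1  2
 A  0  1  1  1  1  2  2  2
 A  0  1  1  1  1  2  2  2
 C  0  1  1  1  1  2  2  3
 A  0  1  1  1  1  2  2  3
 T  0  1  2  2  2  2  2  3
 A  0  1  2  2  2  3  3  3
 C  0  1  2  2  2  3  3  4
 A  0  1  2  2  2  3  3  4
 C  0  1  2  2  2  3  3  4
 C  0  1  2  2  2  3  3  4
dp[12][7] = 4. One LCS (by backtracking along matches): TTAC.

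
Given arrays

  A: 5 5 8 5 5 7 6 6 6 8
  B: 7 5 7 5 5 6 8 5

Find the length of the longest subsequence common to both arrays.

5

Let dp[i][j] be the LCS length of the first i values of A and the first j values of B. dp[i][j] = dp[i-1][j-1]+1 when the i-th and j-th values match, else max(dp[i-1][j], dp[i][j-1]).
    ·  7  5  7  5  5  6  8  5
 ·  0  0  0  0  0  0  0  0  0
 5  0  0  1  1  1  1  1  1  1
 5  0  0  1  1  2  2  2  2  2
 8  0  0  1  1  2  2  2  3  3
 5  0  0  1  1  2  3  3  3  4
 5  0  0  1  1  2  3  3  3  4
 7  0  1  1  2  2  3  3  3  4
 6  0  1  1  2  2  3  4  4  4
 6  0  1  1  2  2  3  4  4  4
 6  0  1  1  2  2  3  4  4  4
 8  0  1  1  2  2  3  4  5  5
dp[10][8] = 5. One LCS (by backtracking along matches): 5, 5, 5, 6, 8.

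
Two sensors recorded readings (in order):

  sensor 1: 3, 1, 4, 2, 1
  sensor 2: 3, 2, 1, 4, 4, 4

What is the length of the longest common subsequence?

3

Let dp[i][j] be the LCS length of the first i values of sensor 1 and the first j values of sensor 2. dp[i][j] = dp[i-1][j-1]+1 when the i-th and j-th values match, else max(dp[i-1][j], dp[i][j-1]).
    ·  3  2  1  4  4  4
 ·  0  0  0  0  0  0  0
 3  0  1  1  1  1  1  1
 1  0  1  1  2  2  2  2
 4  0  1  1  2  3  3  3
 2  0  1  2  2  3  3  3
 1  0  1  2  3  3  3  3
dp[5][6] = 3. One LCS (by backtracking along matches): 3, 1, 4.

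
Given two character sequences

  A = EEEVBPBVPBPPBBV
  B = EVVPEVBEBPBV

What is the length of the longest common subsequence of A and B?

8

One common subsequence of length 8: E (A #1, B #1), E (A #3, B #5), V (A #4, B #6), B (A #5, B #7), B (A #10, B #9), P (A #12, B #10), B (A #14, B #11), V (A #15, B #12). The LCS DP gives dp[15][12] = 8, so this is optimal.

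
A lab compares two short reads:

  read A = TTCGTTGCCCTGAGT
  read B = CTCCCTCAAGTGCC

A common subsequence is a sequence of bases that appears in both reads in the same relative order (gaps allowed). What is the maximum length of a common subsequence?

Match C at read A[3]=read B[1], then T at read A[6]=read B[2], then C at read A[8]=read B[3], then C at read A[9]=read B[4], then C at read A[10]=read B[5], then T at read A[11]=read B[6], then A at read A[13]=read B[9], then G at read A[14]=read B[10], then T at read A[15]=read B[11] — 9 bases in the same relative order in both. Since dp[15][14] = 9, nothing longer is possible.

9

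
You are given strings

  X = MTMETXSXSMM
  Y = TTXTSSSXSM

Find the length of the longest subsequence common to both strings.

7

Taking T [2,1] → T [5,2] → X [6,3] → S [7,7] → X [8,8] → S [9,9] → M [11,10] gives a common subsequence of length 7. dp[11][10] = 7 confirms this is the maximum.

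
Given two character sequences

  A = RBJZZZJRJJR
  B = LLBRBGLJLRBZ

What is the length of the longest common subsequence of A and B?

One common subsequence of length 4: R (A #1, B #4); then B (A #2, B #5); then J (A #3, B #8); then Z (A #6, B #12). Since dp[11][12] = 4, nothing longer is possible.

4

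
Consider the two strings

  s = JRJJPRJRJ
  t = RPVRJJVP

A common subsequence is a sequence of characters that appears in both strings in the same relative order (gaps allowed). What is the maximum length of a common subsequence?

Match R [2,1]; then P [5,2]; then R [6,4]; then J [7,5]; then J [9,6] — 5 characters in the same relative order in both, and the DP table's final entry dp[9][8] is also 5, so no common subsequence is longer.

5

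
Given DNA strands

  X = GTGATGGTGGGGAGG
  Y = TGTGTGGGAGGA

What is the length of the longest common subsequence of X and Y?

Match T at X[2]=Y[1]; then G at X[3]=Y[2]; then T at X[5]=Y[3]; then G at X[7]=Y[4]; then T at X[8]=Y[5]; then G at X[10]=Y[6]; then G at X[11]=Y[7]; then G at X[12]=Y[8]; then A at X[13]=Y[9]; then G at X[14]=Y[10]; then G at X[15]=Y[11] — 11 bases in the same relative order in both. Since dp[15][12] = 11, nothing longer is possible.

11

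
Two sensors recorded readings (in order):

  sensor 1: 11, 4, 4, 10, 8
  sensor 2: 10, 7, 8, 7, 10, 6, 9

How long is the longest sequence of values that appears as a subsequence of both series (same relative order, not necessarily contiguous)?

One common subsequence of length 2: 10 [4,1]; then 8 [5,3]. The LCS DP gives dp[5][7] = 2, so this is optimal.

2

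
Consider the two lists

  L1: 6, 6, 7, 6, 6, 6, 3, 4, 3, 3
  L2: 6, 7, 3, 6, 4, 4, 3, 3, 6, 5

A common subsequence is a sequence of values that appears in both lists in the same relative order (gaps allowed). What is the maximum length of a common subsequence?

6

Let dp[i][j] be the LCS length of the first i values of L1 and the first j values of L2. dp[i][j] = dp[i-1][j-1]+1 when the i-th and j-th values match, else max(dp[i-1][j], dp[i][j-1]).
    ·  6  7  3  6  4  4  3  3  6  5
 ·  0  0  0  0  0  0  0  0  0  0  0
 6  0  1  1  1  1  1  1  1  1  1  1
 6  0  1  1  1  2  2  2  2  2  2  2
 7  0  1  2  2  2  2  2  2  2  2  2
 6  0  1  2  2  3  3  3  3  3  3  3
 6  0  1  2  2  3  3  3  3  3  4  4
 6  0  1  2  2  3  3  3  3  3  4  4
 3  0  1  2  3  3  3  3  4  4  4  4
 4  0  1  2  3  3  4  4  4  4  4  4
 3  0  1  2  3  3  4  4  5  5  5  5
 3  0  1  2  3  3  4  4  5  6  6  6
dp[10][10] = 6. One LCS (by backtracking along matches): 6, 7, 6, 4, 3, 3.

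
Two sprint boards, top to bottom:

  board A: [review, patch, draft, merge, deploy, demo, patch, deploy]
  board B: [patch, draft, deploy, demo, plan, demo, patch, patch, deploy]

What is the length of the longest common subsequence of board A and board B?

6

Match patch at board A[2]=board B[1] → draft at board A[3]=board B[2] → deploy at board A[5]=board B[3] → demo at board A[6]=board B[6] → patch at board A[7]=board B[8] → deploy at board A[8]=board B[9] — 6 tasks in the same relative order in both. The LCS DP gives dp[8][9] = 6, so this is optimal.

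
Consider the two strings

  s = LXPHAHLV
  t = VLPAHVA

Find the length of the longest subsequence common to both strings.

5

Match L (s #1, t #2), P (s #3, t #3), A (s #5, t #4), H (s #6, t #5), V (s #8, t #6) — 5 characters in the same relative order in both. The LCS DP gives dp[8][7] = 5, so this is optimal.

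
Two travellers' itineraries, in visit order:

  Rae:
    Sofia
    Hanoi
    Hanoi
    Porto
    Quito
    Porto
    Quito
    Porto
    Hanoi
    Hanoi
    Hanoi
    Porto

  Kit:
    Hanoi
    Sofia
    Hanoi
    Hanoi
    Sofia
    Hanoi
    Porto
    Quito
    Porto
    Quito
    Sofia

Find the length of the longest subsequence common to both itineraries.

Match Sofia (Rae #1, Kit #2), Hanoi (Rae #2, Kit #4), Hanoi (Rae #3, Kit #6), Porto (Rae #4, Kit #7), Quito (Rae #5, Kit #8), Porto (Rae #6, Kit #9), Quito (Rae #7, Kit #10) — 7 stops in the same relative order in both. The LCS DP gives dp[12][11] = 7, so this is optimal.

7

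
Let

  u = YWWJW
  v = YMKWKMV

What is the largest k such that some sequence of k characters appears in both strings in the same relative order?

2

Let dp[i][j] be the LCS length of the first i characters of u and the first j characters of v. dp[i][j] = dp[i-1][j-1]+1 when the i-th and j-th characters match, else max(dp[i-1][j], dp[i][j-1]).
    ·  Y  M  K  W  K  M  V
 ·  0  0  0  0  0  0  0  0
 Y  0  1  1  1  1  1  1  1
 W  0  1  1  1  2  2  2  2
 W  0  1  1  1  2  2  2  2
 J  0  1  1  1  2  2  2  2
 W  0  1  1  1  2  2  2  2
dp[5][7] = 2. One LCS (by backtracking along matches): YW.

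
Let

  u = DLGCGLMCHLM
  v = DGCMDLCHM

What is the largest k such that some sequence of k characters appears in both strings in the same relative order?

One common subsequence of length 7: D (u #1, v #1) → G (u #3, v #2) → C (u #4, v #3) → L (u #6, v #6) → C (u #8, v #7) → H (u #9, v #8) → M (u #11, v #9), and the DP table's final entry dp[11][9] is also 7, so no common subsequence is longer.

7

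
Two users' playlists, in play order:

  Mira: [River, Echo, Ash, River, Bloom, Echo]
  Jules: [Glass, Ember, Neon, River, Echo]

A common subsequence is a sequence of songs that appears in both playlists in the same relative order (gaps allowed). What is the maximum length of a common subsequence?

One common subsequence of length 2: River (Mira #4, Jules #4), Echo (Mira #6, Jules #5), and the DP table's final entry dp[6][5] is also 2, so no common subsequence is longer.

2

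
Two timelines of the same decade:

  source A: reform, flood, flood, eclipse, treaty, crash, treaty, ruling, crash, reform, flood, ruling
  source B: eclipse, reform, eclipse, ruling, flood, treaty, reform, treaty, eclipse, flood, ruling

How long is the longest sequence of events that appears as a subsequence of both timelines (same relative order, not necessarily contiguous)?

Match reform at source A[1]=source B[2], then flood at source A[3]=source B[5], then treaty at source A[5]=source B[6], then treaty at source A[7]=source B[8], then flood at source A[11]=source B[10], then ruling at source A[12]=source B[11] — 6 events in the same relative order in both. Since dp[12][11] = 6, nothing longer is possible.

6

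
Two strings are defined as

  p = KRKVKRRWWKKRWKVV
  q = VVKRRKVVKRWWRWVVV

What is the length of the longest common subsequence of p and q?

12

Match K at p[1]=q[3], R at p[2]=q[5], K at p[3]=q[6], V at p[4]=q[8], K at p[5]=q[9], R at p[7]=q[10], W at p[8]=q[11], W at p[9]=q[12], R at p[12]=q[13], W at p[13]=q[14], V at p[15]=q[16], V at p[16]=q[17] — 12 characters in the same relative order in both, and the DP table's final entry dp[16][17] is also 12, so no common subsequence is longer.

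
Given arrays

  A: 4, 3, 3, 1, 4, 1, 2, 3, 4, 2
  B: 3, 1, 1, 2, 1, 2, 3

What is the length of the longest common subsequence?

5

Pick 3 [2,1]; then 1 [4,3]; then 1 [6,5]; then 2 [7,6]; then 3 [8,7]; all 5 values appear in both, in order. dp[10][7] = 5 confirms this is the maximum.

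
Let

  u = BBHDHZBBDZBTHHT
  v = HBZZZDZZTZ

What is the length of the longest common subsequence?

Pick B [1,2], D [4,6], Z [6,7], Z [10,8], T [12,9]; all 5 characters appear in both, in order. The LCS DP gives dp[15][10] = 5, so this is optimal.

5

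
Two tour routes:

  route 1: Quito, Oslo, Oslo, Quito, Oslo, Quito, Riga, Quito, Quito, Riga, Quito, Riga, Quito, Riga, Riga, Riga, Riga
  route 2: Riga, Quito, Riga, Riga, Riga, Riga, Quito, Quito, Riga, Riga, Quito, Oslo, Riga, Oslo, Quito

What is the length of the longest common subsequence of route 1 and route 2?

One common subsequence of length 8: Quito at route 1[1]=route 2[2]; then Quito at route 1[4]=route 2[7]; then Quito at route 1[6]=route 2[8]; then Riga at route 1[7]=route 2[9]; then Riga at route 1[10]=route 2[10]; then Quito at route 1[11]=route 2[11]; then Riga at route 1[12]=route 2[13]; then Quito at route 1[13]=route 2[15], and the DP table's final entry dp[17][15] is also 8, so no common subsequence is longer.

8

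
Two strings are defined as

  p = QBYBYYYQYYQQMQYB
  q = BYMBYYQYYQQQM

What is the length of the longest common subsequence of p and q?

11

Match B (p #2, q #1); then Y (p #3, q #2); then B (p #4, q #4); then Y (p #6, q #5); then Y (p #7, q #6); then Q (p #8, q #7); then Y (p #9, q #8); then Y (p #10, q #9); then Q (p #11, q #11); then Q (p #12, q #12); then M (p #13, q #13) — 11 characters in the same relative order in both, and the DP table's final entry dp[16][13] is also 11, so no common subsequence is longer.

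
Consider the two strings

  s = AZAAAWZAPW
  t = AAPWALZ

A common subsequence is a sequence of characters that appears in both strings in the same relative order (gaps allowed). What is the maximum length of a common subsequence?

4

Taking A at s[1]=t[1], A at s[3]=t[2], A at s[4]=t[5], Z at s[7]=t[7] gives a common subsequence of length 4. dp[10][7] = 4 confirms this is the maximum.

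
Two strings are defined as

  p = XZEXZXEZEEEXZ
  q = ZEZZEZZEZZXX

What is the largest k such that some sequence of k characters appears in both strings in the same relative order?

Taking Z (p #2, q #1), then E (p #3, q #2), then Z (p #5, q #4), then E (p #7, q #5), then Z (p #8, q #7), then E (p #9, q #8), then X (p #12, q #12) gives a common subsequence of length 7. dp[13][12] = 7 confirms this is the maximum.

7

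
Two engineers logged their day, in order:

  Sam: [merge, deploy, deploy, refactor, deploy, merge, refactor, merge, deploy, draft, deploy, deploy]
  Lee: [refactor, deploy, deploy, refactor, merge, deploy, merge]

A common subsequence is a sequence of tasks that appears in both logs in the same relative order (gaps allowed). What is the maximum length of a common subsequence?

5

Taking deploy [2,2], deploy [3,3], refactor [4,4], deploy [5,6], merge [8,7] gives a common subsequence of length 5, and the DP table's final entry dp[12][7] is also 5, so no common subsequence is longer.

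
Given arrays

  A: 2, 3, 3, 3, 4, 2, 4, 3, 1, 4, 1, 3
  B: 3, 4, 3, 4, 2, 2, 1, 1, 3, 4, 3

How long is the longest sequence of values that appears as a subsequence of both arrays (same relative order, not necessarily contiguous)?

7

Let dp[i][j] be the LCS length of the first i values of A and the first j values of B. dp[i][j] = dp[i-1][j-1]+1 when the i-th and j-th values match, else max(dp[i-1][j], dp[i][j-1]).
    ·  3  4  3  4  2  2  1  1  3  4  3
 ·  0  0  0  0  0  0  0  0  0  0  0  0
 2  0  0  0  0  0  1  1  1  1  1  1  1
 3  0  1  1  1  1  1  1  1  1  2  2  2
 3  0  1  1  2  2  2  2  2  2  2  2  3
 3  0  1  1  2  2  2  2  2  2  3  3  3
 4  0  1  2  2  3  3  3  3  3  3  4  4
 2  0  1  2  2  3  4  4  4  4  4  4  4
 4  0  1  2  2  3  4  4  4  4  4  5  5
 3  0  1  2  3  3  4  4  4  4  5  5  6
 1  0  1  2  3  3  4  4  5  5  5  5  6
 4  0  1  2  3  4  4  4  5  5  5  6  6
 1  0  1  2  3  4  4  4  5  6  6  6  6
 3  0  1  2  3  4  4  4  5  6  7  7  7
dp[12][11] = 7. One LCS (by backtracking along matches): 3, 3, 4, 2, 3, 4, 3.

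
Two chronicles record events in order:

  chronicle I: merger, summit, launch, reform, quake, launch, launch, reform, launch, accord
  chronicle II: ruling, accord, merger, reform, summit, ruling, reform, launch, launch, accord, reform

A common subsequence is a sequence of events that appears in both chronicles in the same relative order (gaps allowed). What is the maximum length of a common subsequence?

Match merger [1,3], then summit [2,5], then reform [4,7], then launch [6,8], then launch [7,9], then reform [8,11] — 6 events in the same relative order in both. Since dp[10][11] = 6, nothing longer is possible.

6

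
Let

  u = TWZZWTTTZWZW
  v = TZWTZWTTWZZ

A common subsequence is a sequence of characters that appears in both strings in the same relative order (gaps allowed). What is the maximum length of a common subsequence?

8

One common subsequence of length 8: T at u[1]=v[1]; then W at u[2]=v[3]; then Z at u[4]=v[5]; then W at u[5]=v[6]; then T at u[6]=v[7]; then T at u[7]=v[8]; then Z at u[9]=v[10]; then Z at u[11]=v[11]. The LCS DP gives dp[12][11] = 8, so this is optimal.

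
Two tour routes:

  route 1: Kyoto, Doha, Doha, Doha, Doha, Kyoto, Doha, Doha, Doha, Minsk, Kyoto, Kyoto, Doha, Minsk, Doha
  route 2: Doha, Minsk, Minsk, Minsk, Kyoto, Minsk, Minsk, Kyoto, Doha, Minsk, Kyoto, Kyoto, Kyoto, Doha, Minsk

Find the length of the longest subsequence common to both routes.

Taking Kyoto [1,5], then Kyoto [6,8], then Doha [9,9], then Minsk [10,10], then Kyoto [11,12], then Kyoto [12,13], then Doha [13,14], then Minsk [14,15] gives a common subsequence of length 8. Since dp[15][15] = 8, nothing longer is possible.

8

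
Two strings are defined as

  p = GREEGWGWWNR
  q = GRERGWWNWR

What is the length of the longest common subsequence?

8

One common subsequence of length 8: G [1,1], then R [2,2], then E [3,3], then G [5,5], then W [6,6], then W [8,7], then W [9,9], then R [11,10]. dp[11][10] = 8 confirms this is the maximum.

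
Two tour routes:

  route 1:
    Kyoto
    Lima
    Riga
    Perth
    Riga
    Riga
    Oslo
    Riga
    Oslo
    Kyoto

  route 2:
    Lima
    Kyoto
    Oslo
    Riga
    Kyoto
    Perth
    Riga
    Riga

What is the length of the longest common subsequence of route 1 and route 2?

5

Pick Kyoto (route 1 #1, route 2 #2), Riga (route 1 #3, route 2 #4), Perth (route 1 #4, route 2 #6), Riga (route 1 #6, route 2 #7), Riga (route 1 #8, route 2 #8); all 5 stops appear in both, in order. dp[10][8] = 5 confirms this is the maximum.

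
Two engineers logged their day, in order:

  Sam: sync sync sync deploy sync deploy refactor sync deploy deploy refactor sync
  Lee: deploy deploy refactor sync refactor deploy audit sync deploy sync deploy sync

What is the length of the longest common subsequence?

7

Match sync (Sam #1, Lee #4), deploy (Sam #4, Lee #6), sync (Sam #5, Lee #8), deploy (Sam #6, Lee #9), sync (Sam #8, Lee #10), deploy (Sam #10, Lee #11), sync (Sam #12, Lee #12) — 7 tasks in the same relative order in both. The LCS DP gives dp[12][12] = 7, so this is optimal.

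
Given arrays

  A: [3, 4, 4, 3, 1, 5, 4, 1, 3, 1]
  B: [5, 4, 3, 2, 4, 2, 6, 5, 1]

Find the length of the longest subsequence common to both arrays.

4

Let dp[i][j] be the LCS length of the first i values of A and the first j values of B. dp[i][j] = dp[i-1][j-1]+1 when the i-th and j-th values match, else max(dp[i-1][j], dp[i][j-1]).
    ·  5  4  3  2  4  2  6  5  1
 ·  0  0  0  0  0  0  0  0  0  0
 3  0  0  0  1  1  1  1  1  1  1
 4  0  0  1  1  1  2  2  2  2  2
 4  0  0  1  1  1  2  2  2  2  2
 3  0  0  1  2  2  2  2  2  2  2
 1  0  0  1  2  2  2  2  2  2  3
 5  0  1  1  2  2  2  2  2  3  3
 4  0  1  2  2  2  3  3  3  3  3
 1  0  1  2  2  2  3  3  3  3  4
 3  0  1  2  3  3  3  3  3  3  4
 1  0  1  2  3  3  3  3  3  3  4
dp[10][9] = 4. One LCS (by backtracking along matches): 3, 4, 5, 1.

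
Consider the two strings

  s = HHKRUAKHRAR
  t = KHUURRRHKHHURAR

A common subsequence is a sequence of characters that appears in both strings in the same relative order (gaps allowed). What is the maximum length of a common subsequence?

7

One common subsequence of length 7: H [1,2], then H [2,8], then K [3,9], then U [5,12], then R [9,13], then A [10,14], then R [11,15]. dp[11][15] = 7 confirms this is the maximum.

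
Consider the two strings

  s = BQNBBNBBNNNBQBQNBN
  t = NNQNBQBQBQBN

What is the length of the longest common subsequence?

Pick Q at s[2]=t[3], then N at s[3]=t[4], then B at s[4]=t[5], then B at s[12]=t[7], then Q at s[13]=t[8], then B at s[14]=t[9], then Q at s[15]=t[10], then B at s[17]=t[11], then N at s[18]=t[12]; all 9 characters appear in both, in order. dp[18][12] = 9 confirms this is the maximum.

9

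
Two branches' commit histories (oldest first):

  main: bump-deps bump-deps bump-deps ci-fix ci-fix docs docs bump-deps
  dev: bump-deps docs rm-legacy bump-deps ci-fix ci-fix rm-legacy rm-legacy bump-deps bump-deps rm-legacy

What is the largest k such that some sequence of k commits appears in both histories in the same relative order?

Match bump-deps at main[1]=dev[1] → bump-deps at main[3]=dev[4] → ci-fix at main[4]=dev[5] → ci-fix at main[5]=dev[6] → bump-deps at main[8]=dev[10] — 5 commits in the same relative order in both. The LCS DP gives dp[8][11] = 5, so this is optimal.

5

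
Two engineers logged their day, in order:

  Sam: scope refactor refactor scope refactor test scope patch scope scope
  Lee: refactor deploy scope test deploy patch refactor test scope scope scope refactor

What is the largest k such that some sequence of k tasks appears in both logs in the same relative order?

One common subsequence of length 7: refactor (Sam #2, Lee #1), scope (Sam #4, Lee #3), refactor (Sam #5, Lee #7), test (Sam #6, Lee #8), scope (Sam #7, Lee #9), scope (Sam #9, Lee #10), scope (Sam #10, Lee #11). dp[10][12] = 7 confirms this is the maximum.

7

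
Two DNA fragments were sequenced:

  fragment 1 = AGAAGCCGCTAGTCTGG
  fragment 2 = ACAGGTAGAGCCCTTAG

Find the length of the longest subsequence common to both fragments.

Taking A at fragment 1[1]=fragment 2[3] → G at fragment 1[2]=fragment 2[5] → A at fragment 1[3]=fragment 2[7] → A at fragment 1[4]=fragment 2[9] → G at fragment 1[5]=fragment 2[10] → C at fragment 1[6]=fragment 2[11] → C at fragment 1[7]=fragment 2[12] → C at fragment 1[9]=fragment 2[13] → T at fragment 1[10]=fragment 2[15] → A at fragment 1[11]=fragment 2[16] → G at fragment 1[17]=fragment 2[17] gives a common subsequence of length 11. dp[17][17] = 11 confirms this is the maximum.

11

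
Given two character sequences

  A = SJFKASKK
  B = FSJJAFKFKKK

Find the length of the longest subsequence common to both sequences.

6

Let dp[i][j] be the LCS length of the first i characters of A and the first j characters of B. dp[i][j] = dp[i-1][j-1]+1 when the i-th and j-th characters match, else max(dp[i-1][j], dp[i][j-1]).
    ·  F  S  J  J  A  F  K  F  K  K  K
 ·  0  0  0  0  0  0  0  0  0  0  0  0
 S  0  0  1  1  1  1  1  1  1  1  1  1
 J  0  0  1  2  2  2  2  2  2  2  2  2
 F  0  1  1  2  2  2  3  3  3  3  3  3
 K  0  1  1  2  2  2  3  4  4  4  4  4
 A  0  1  1  2  2  3  3  4  4  4  4  4
 S  0  1  2  2  2  3  3  4  4  4  4  4
 K  0  1  2  2  2  3  3  4  4  5  5  5
 K  0  1  2  2  2  3  3  4  4  5  6  6
dp[8][11] = 6. One LCS (by backtracking along matches): SJFKKK.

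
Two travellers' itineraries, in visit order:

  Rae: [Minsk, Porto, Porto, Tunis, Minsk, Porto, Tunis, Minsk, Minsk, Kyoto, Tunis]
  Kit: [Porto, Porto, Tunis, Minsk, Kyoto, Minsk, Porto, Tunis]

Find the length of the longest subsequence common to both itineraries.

Match Porto [2,1] → Porto [3,2] → Tunis [4,3] → Minsk [5,6] → Porto [6,7] → Tunis [11,8] — 6 stops in the same relative order in both. Since dp[11][8] = 6, nothing longer is possible.

6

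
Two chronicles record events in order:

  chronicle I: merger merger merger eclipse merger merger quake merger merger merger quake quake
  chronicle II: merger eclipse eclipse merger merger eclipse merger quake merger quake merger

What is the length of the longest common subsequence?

Taking merger at chronicle I[1]=chronicle II[1], then merger at chronicle I[2]=chronicle II[4], then merger at chronicle I[3]=chronicle II[5], then eclipse at chronicle I[4]=chronicle II[6], then merger at chronicle I[5]=chronicle II[7], then merger at chronicle I[6]=chronicle II[9], then quake at chronicle I[7]=chronicle II[10], then merger at chronicle I[10]=chronicle II[11] gives a common subsequence of length 8. dp[12][11] = 8 confirms this is the maximum.

8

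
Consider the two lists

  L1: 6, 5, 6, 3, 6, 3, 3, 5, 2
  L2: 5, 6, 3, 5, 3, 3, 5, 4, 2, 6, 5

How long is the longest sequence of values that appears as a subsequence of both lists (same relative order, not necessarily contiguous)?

7

Let dp[i][j] be the LCS length of the first i values of L1 and the first j values of L2. dp[i][j] = dp[i-1][j-1]+1 when the i-th and j-th values match, else max(dp[i-1][j], dp[i][j-1]).
    ·  5  6  3  5  3  3  5  4  2  6  5
 ·  0  0  0  0  0  0  0  0  0  0  0  0
 6  0  0  1  1  1  1  1  1  1  1  1  1
 5  0  1  1  1  2  2  2  2  2  2  2  2
 6  0  1  2  2  2  2  2  2  2  2  3  3
 3  0  1  2  3  3  3  3  3  3  3  3  3
 6  0  1  2  3  3  3  3  3  3  3  4  4
 3  0  1  2  3  3  4  4  4  4  4  4  4
 3  0  1  2  3  3  4  5  5  5  5  5  5
 5  0  1  2  3  4  4  5  6  6  6  6  6
 2  0  1  2  3  4  4  5  6  6  7  7  7
dp[9][11] = 7. One LCS (by backtracking along matches): 5, 6, 3, 3, 3, 5, 2.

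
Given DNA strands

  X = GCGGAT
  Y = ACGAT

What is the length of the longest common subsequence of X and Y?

Let dp[i][j] be the LCS length of the first i bases of X and the first j bases of Y. dp[i][j] = dp[i-1][j-1]+1 when the i-th and j-th bases match, else max(dp[i-1][j], dp[i][j-1]).
    ·  A  C  G  A  T
 ·  0  0  0  0  0  0
 G  0  0  0  1  1  1
 C  0  0  1  1  1  1
 G  0  0  1  2  2  2
 G  0  0  1  2  2  2
 A  0  1  1  2  3  3
 T  0  1  1  2  3  4
dp[6][5] = 4. One LCS (by backtracking along matches): CGAT.

4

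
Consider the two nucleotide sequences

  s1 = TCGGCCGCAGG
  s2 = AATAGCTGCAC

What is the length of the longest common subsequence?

Let dp[i][j] be the LCS length of the first i bases of s1 and the first j bases of s2. dp[i][j] = dp[i-1][j-1]+1 when the i-th and j-th bases match, else max(dp[i-1][j], dp[i][j-1]).
    ·  A  A  T  A  G  C  T  G  C  A  C
 ·  0  0  0  0  0  0  0  0  0  0  0  0
 T  0  0  0  1  1  1  1  1  1  1  1  1
 C  0  0  0  1  1  1  2  2  2  2  2  2
 G  0  0  0  1  1  2  2  2  3  3  3  3
 G  0  0  0  1  1  2  2  2  3  3  3  3
 C  0  0  0  1  1  2  3  3  3  4  4  4
 C  0  0  0  1  1  2  3  3  3  4  4  5
 G  0  0  0  1  1  2  3  3  4  4  4  5
 C  0  0  0  1  1  2  3  3  4  5  5  5
 A  0  1  1  1  2  2  3  3  4  5  6  6
 G  0  1  1  1  2  3  3  3  4  5  6  6
 G  0  1  1  1  2  3  3  3  4  5  6  6
dp[11][11] = 6. One LCS (by backtracking along matches): TGCGCA.

6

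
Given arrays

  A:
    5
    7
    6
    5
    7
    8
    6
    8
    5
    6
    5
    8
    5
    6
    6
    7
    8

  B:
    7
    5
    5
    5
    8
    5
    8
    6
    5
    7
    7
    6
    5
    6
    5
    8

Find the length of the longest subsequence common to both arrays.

Match 5 at A[1]=B[6]; then 6 at A[3]=B[8]; then 5 at A[4]=B[9]; then 7 at A[5]=B[11]; then 6 at A[7]=B[12]; then 5 at A[9]=B[13]; then 6 at A[10]=B[14]; then 5 at A[13]=B[15]; then 8 at A[17]=B[16] — 9 values in the same relative order in both. Since dp[17][16] = 9, nothing longer is possible.

9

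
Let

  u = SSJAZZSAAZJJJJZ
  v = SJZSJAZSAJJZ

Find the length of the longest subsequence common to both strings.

Pick S (u #1, v #1), then S (u #2, v #4), then J (u #3, v #5), then A (u #4, v #6), then Z (u #6, v #7), then S (u #7, v #8), then A (u #9, v #9), then J (u #13, v #10), then J (u #14, v #11), then Z (u #15, v #12); all 10 characters appear in both, in order. The LCS DP gives dp[15][12] = 10, so this is optimal.

10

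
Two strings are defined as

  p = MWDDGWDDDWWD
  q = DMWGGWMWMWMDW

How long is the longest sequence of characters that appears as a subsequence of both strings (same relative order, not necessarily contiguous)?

Match M at p[1]=q[2], then W at p[2]=q[3], then G at p[5]=q[5], then W at p[6]=q[6], then W at p[10]=q[8], then W at p[11]=q[10], then D at p[12]=q[12] — 7 characters in the same relative order in both. Since dp[12][13] = 7, nothing longer is possible.

7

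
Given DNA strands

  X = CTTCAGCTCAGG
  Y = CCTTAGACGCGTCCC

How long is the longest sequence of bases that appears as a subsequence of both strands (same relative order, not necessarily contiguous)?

Taking C [1,2]; then T [2,3]; then T [3,4]; then C [4,8]; then G [6,9]; then C [7,10]; then T [8,12]; then C [9,15] gives a common subsequence of length 8. The LCS DP gives dp[12][15] = 8, so this is optimal.

8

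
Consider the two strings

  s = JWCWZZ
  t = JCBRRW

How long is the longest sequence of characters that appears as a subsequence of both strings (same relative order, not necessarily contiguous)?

Pick J [1,1] → C [3,2] → W [4,6]; all 3 characters appear in both, in order. Since dp[6][6] = 3, nothing longer is possible.

3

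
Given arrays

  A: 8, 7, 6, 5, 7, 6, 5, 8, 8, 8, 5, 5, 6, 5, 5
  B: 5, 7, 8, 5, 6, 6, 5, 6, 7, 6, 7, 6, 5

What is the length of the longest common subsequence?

One common subsequence of length 7: 8 at A[1]=B[3], then 6 at A[3]=B[6], then 5 at A[4]=B[7], then 7 at A[5]=B[9], then 6 at A[6]=B[10], then 6 at A[13]=B[12], then 5 at A[15]=B[13]. Since dp[15][13] = 7, nothing longer is possible.

7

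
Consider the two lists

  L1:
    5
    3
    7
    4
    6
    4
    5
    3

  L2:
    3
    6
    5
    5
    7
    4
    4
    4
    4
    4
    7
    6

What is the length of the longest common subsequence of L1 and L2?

4

Match 5 (L1 #1, L2 #4), then 7 (L1 #3, L2 #5), then 4 (L1 #4, L2 #10), then 6 (L1 #5, L2 #12) — 4 values in the same relative order in both. Since dp[8][12] = 4, nothing longer is possible.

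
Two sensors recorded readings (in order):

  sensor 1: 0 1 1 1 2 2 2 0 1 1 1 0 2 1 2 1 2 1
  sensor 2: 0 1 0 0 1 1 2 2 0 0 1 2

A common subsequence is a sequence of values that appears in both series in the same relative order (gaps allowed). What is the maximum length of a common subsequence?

Match 0 (sensor 1 #1, sensor 2 #1) → 1 (sensor 1 #2, sensor 2 #2) → 1 (sensor 1 #3, sensor 2 #5) → 1 (sensor 1 #4, sensor 2 #6) → 2 (sensor 1 #6, sensor 2 #7) → 2 (sensor 1 #7, sensor 2 #8) → 0 (sensor 1 #8, sensor 2 #9) → 0 (sensor 1 #12, sensor 2 #10) → 1 (sensor 1 #16, sensor 2 #11) → 2 (sensor 1 #17, sensor 2 #12) — 10 values in the same relative order in both. The LCS DP gives dp[18][12] = 10, so this is optimal.

10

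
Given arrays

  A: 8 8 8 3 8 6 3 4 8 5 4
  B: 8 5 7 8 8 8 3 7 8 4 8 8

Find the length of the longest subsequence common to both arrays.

7

Match 8 [1,4]; then 8 [2,5]; then 8 [3,6]; then 3 [4,7]; then 8 [5,9]; then 4 [8,10]; then 8 [9,12] — 7 values in the same relative order in both. The LCS DP gives dp[11][12] = 7, so this is optimal.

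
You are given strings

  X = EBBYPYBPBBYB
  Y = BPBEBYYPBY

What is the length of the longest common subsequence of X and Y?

7

Let dp[i][j] be the LCS length of the first i characters of X and the first j characters of Y. dp[i][j] = dp[i-1][j-1]+1 when the i-th and j-th characters match, else max(dp[i-1][j], dp[i][j-1]).
    ·  B  P  B  E  B  Y  Y  P  B  Y
 ·  0  0  0  0  0  0  0  0  0  0  0
 E  0  0  0  0  1  1  1  1  1  1  1
 B  0  1  1  1  1  2  2  2  2  2  2
 B  0  1  1  2  2  2  2  2  2  3  3
 Y  0  1  1  2  2  2  3  3  3  3  4
 P  0  1  2  2  2  2  3  3  4  4  4
 Y  0  1  2  2  2  2  3  4  4  4  5
 B  0  1  2  3  3  3  3  4  4  5  5
 P  0  1  2  3  3  3  3  4  5  5  5
 B  0  1  2  3  3  4  4  4  5  6  6
 B  0  1  2  3  3  4  4  4  5  6  6
 Y  0  1  2  3  3  4  5  5  5  6  7
 B  0  1  2  3  3  4  5  5  5  6  7
dp[12][10] = 7. One LCS (by backtracking along matches): EBYYPBY.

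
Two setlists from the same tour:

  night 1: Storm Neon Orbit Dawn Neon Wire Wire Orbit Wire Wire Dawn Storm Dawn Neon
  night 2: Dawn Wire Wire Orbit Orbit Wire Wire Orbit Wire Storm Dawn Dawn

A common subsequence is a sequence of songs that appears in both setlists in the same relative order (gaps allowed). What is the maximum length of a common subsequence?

One common subsequence of length 8: Dawn (night 1 #4, night 2 #1), Wire (night 1 #6, night 2 #2), Wire (night 1 #7, night 2 #3), Orbit (night 1 #8, night 2 #5), Wire (night 1 #9, night 2 #7), Wire (night 1 #10, night 2 #9), Dawn (night 1 #11, night 2 #11), Dawn (night 1 #13, night 2 #12), and the DP table's final entry dp[14][12] is also 8, so no common subsequence is longer.

8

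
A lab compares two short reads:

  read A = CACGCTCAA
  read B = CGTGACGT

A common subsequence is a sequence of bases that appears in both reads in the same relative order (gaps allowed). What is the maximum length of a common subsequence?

5

Pick C (read A #1, read B #1), then A (read A #2, read B #5), then C (read A #3, read B #6), then G (read A #4, read B #7), then T (read A #6, read B #8); all 5 bases appear in both, in order. dp[9][8] = 5 confirms this is the maximum.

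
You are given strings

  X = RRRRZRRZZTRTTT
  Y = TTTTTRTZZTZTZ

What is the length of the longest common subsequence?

5

One common subsequence of length 5: R [1,6], Z [5,8], Z [8,9], Z [9,11], T [10,12]. dp[14][13] = 5 confirms this is the maximum.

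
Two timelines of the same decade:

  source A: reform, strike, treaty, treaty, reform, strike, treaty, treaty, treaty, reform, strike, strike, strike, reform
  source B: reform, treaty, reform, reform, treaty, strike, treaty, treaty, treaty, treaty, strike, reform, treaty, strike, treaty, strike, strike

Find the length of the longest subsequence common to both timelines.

One common subsequence of length 11: reform (source A #1, source B #1) → treaty (source A #3, source B #2) → treaty (source A #4, source B #5) → strike (source A #6, source B #6) → treaty (source A #7, source B #8) → treaty (source A #8, source B #9) → treaty (source A #9, source B #10) → reform (source A #10, source B #12) → strike (source A #11, source B #14) → strike (source A #12, source B #16) → strike (source A #13, source B #17), and the DP table's final entry dp[14][17] is also 11, so no common subsequence is longer.

11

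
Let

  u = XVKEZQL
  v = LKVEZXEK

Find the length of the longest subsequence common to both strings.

Let dp[i][j] be the LCS length of the first i characters of u and the first j characters of v. dp[i][j] = dp[i-1][j-1]+1 when the i-th and j-th characters match, else max(dp[i-1][j], dp[i][j-1]).
    ·  L  K  V  E  Z  X  E  K
 ·  0  0  0  0  0  0  0  0  0
 X  0  0  0  0  0  0  1  1  1
 V  0  0  0  1  1  1  1  1  1
 K  0  0  1  1  1  1  1  1  2
 E  0  0  1  1  2  2  2  2  2
 Z  0  0  1  1  2  3  3  3  3
 Q  0  0  1  1  2  3  3  3  3
 L  0  1  1  1  2  3  3  3  3
dp[7][8] = 3. One LCS (by backtracking along matches): VEZ.

3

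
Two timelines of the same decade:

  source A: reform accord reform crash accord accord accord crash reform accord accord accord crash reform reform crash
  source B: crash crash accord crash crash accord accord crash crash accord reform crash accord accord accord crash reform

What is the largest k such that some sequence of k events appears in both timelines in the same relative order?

Pick accord (source A #2, source B #3), then crash (source A #4, source B #5), then accord (source A #5, source B #6), then accord (source A #6, source B #7), then accord (source A #7, source B #10), then crash (source A #8, source B #12), then accord (source A #10, source B #13), then accord (source A #11, source B #14), then accord (source A #12, source B #15), then crash (source A #13, source B #16), then reform (source A #15, source B #17); all 11 events appear in both, in order. Since dp[16][17] = 11, nothing longer is possible.

11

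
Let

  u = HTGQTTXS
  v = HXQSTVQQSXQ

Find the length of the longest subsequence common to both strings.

4

Let dp[i][j] be the LCS length of the first i characters of u and the first j characters of v. dp[i][j] = dp[i-1][j-1]+1 when the i-th and j-th characters match, else max(dp[i-1][j], dp[i][j-1]).
    ·  H  X  Q  S  T  V  Q  Q  S  X  Q
 ·  0  0  0  0  0  0  0  0  0  0  0  0
 H  0  1  1  1  1  1  1  1  1  1  1  1
 T  0  1  1  1  1  2  2  2  2  2  2  2
 G  0  1  1  1  1  2  2  2  2  2  2  2
 Q  0  1  1  2  2  2  2  3  3  3  3  3
 T  0  1  1  2  2  3  3  3  3  3  3  3
 T  0  1  1  2  2  3  3  3  3  3  3  3
 X  0  1  2  2  2  3  3  3  3  3  4  4
 S  0  1  2  2  3  3  3  3  3  4  4  4
dp[8][11] = 4. One LCS (by backtracking along matches): HTQX.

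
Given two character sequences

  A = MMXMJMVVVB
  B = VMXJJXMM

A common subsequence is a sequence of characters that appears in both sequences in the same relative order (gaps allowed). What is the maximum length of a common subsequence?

4

Pick M at A[1]=B[2], then X at A[3]=B[6], then M at A[4]=B[7], then M at A[6]=B[8]; all 4 characters appear in both, in order. The LCS DP gives dp[10][8] = 4, so this is optimal.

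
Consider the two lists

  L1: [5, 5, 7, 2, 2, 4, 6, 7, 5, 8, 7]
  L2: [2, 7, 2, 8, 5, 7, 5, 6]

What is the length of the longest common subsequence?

One common subsequence of length 4: 7 [3,2]; then 2 [4,3]; then 7 [8,6]; then 5 [9,7]. The LCS DP gives dp[11][8] = 4, so this is optimal.

4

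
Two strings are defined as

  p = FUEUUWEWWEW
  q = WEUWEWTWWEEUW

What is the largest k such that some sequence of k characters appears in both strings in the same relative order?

Pick E (p #3, q #2), then U (p #5, q #3), then W (p #6, q #4), then E (p #7, q #5), then W (p #8, q #8), then W (p #9, q #9), then E (p #10, q #11), then W (p #11, q #13); all 8 characters appear in both, in order. Since dp[11][13] = 8, nothing longer is possible.

8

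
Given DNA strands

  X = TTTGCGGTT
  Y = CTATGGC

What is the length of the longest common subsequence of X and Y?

4

Let dp[i][j] be the LCS length of the first i bases of X and the first j bases of Y. dp[i][j] = dp[i-1][j-1]+1 when the i-th and j-th bases match, else max(dp[i-1][j], dp[i][j-1]).
    ·  C  T  A  T  G  G  C
 ·  0  0  0  0  0  0  0  0
 T  0  0  1  1  1  1  1  1
 T  0  0  1  1  2  2  2  2
 T  0  0  1  1  2  2  2  2
 G  0  0  1  1  2  3  3  3
 C  0  1  1  1  2  3  3  4
 G  0  1  1  1  2  3  4  4
 G  0  1  1  1  2  3  4  4
 T  0  1  2  2  2  3  4  4
 T  0  1  2  2  3  3  4  4
dp[9][7] = 4. One LCS (by backtracking along matches): TTGC.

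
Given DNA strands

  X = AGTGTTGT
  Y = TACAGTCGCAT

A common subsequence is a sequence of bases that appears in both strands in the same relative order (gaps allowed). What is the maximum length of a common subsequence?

Let dp[i][j] be the LCS length of the first i bases of X and the first j bases of Y. dp[i][j] = dp[i-1][j-1]+1 when the i-th and j-th bases match, else max(dp[i-1][j], dp[i][j-1]).
    ·  T  A  C  A  G  T  C  G  C  A  T
 ·  0  0  0  0  0  0  0  0  0  0  0  0
 A  0  0  1  1  1  1  1  1  1  1  1  1
 G  0  0  1  1  1  2  2  2  2  2  2  2
 T  0  1  1  1  1  2  3  3  3  3  3  3
 G  0  1  1  1  1  2  3  3  4  4  4  4
 T  0  1  1  1  1  2  3  3  4  4  4  5
 T  0  1  1  1  1  2  3  3  4  4  4  5
 G  0  1  1  1  1  2  3  3  4  4  4  5
 T  0  1  1  1  1  2  3  3  4  4  4  5
dp[8][11] = 5. One LCS (by backtracking along matches): AGTGT.

5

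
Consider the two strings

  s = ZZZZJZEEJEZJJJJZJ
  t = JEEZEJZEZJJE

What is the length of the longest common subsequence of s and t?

8

Match J at s[5]=t[1], then Z at s[6]=t[4], then E at s[8]=t[5], then J at s[9]=t[6], then E at s[10]=t[8], then Z at s[11]=t[9], then J at s[12]=t[10], then J at s[13]=t[11] — 8 characters in the same relative order in both. Since dp[17][12] = 8, nothing longer is possible.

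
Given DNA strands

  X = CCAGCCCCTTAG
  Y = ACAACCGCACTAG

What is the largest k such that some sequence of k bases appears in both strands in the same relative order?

9

Taking C (X #1, Y #2) → A (X #3, Y #4) → C (X #5, Y #5) → C (X #6, Y #6) → C (X #7, Y #8) → C (X #8, Y #10) → T (X #10, Y #11) → A (X #11, Y #12) → G (X #12, Y #13) gives a common subsequence of length 9. dp[12][13] = 9 confirms this is the maximum.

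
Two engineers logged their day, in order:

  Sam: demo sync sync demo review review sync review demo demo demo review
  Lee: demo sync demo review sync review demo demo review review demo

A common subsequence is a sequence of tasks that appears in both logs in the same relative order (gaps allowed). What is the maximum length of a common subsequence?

Match demo [1,1], then sync [3,2], then demo [4,3], then review [6,4], then sync [7,5], then review [8,6], then demo [9,7], then demo [10,8], then demo [11,11] — 9 tasks in the same relative order in both. Since dp[12][11] = 9, nothing longer is possible.

9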